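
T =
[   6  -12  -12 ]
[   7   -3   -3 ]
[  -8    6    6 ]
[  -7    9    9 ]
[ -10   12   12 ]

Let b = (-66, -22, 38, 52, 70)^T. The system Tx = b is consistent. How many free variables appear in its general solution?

1

Row reduce the augmented matrix [T | b].
R2 ← R2 − (7/6)·R1: [0, 11, 11, 55]
R3 ← R3 + (4/3)·R1: [0, -10, -10, -50]
R4 ← R4 + (7/6)·R1: [0, -5, -5, -25]
R5 ← R5 + (5/3)·R1: [0, -8, -8, -40]
R3 ← R3 + (10/11)·R2: [0, 0, 0, 0]
R4 ← R4 + (5/11)·R2: [0, 0, 0, 0]
R5 ← R5 + (8/11)·R2: [0, 0, 0, 0]
The echelon form has 2 nonzero rows, and every pivot lies in the first 3 columns, so rank(T) = rank([T|b]) = 2.
The system is consistent.
Free variables = (unknowns) − (rank) = 3 − 2 = 1.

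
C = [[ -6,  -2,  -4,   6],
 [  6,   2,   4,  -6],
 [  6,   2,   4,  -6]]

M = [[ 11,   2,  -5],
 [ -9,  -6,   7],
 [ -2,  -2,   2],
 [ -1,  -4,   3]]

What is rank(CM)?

First compute CM:
[[-46, -16,  26],
 [ 46,  16, -26],
 [ 46,  16, -26]]
Now row reduce the product.
R2 ← R2 + R1: [0, 0, 0]
R3 ← R3 + R1: [0, 0, 0]
1 nonzero row, so rank(CM) = 1.

1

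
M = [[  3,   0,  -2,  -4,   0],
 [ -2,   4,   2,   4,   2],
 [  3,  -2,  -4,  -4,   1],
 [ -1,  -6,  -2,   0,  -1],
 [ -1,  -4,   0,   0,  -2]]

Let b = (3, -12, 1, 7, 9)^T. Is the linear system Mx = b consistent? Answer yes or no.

yes

Row reduce the augmented matrix [M | b].
R2 ← R2 + (2/3)·R1: [0, 4, 2/3, 4/3, 2, -10]
R3 ← R3 − R1: [0, -2, -2, 0, 1, -2]
R4 ← R4 + (1/3)·R1: [0, -6, -8/3, -4/3, -1, 8]
R5 ← R5 + (1/3)·R1: [0, -4, -2/3, -4/3, -2, 10]
R3 ← R3 + (1/2)·R2: [0, 0, -5/3, 2/3, 2, -7]
R4 ← R4 + (3/2)·R2: [0, 0, -5/3, 2/3, 2, -7]
R5 ← R5 + R2: [0, 0, 0, 0, 0, 0]
R4 ← R4 − R3: [0, 0, 0, 0, 0, 0]
The echelon form has 3 nonzero rows, and every pivot lies in the first 5 columns, so rank(M) = rank([M|b]) = 3.
The system is consistent.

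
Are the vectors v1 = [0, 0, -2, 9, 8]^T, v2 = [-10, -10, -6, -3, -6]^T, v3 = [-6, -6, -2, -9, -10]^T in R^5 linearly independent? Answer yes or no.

no

Form the matrix with these vectors as rows and row reduce.
Swap R1 ↔ R2
R3 ← R3 − (3/5)·R1: [0, 0, 8/5, -36/5, -32/5]
R3 ← R3 + (4/5)·R2: [0, 0, 0, 0, 0]
2 nonzero rows, so the 3 vectors span a space of dimension 2.
Since 2 < 3, the vectors are linearly dependent.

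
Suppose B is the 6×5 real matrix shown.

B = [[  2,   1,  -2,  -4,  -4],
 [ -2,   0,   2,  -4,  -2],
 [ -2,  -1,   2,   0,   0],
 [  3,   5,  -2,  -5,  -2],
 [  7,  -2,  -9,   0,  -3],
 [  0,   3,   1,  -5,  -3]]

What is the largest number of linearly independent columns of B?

Row reduce to echelon form.
R2 ← R2 + R1: [0, 1, 0, -8, -6]
R3 ← R3 + R1: [0, 0, 0, -4, -4]
R4 ← R4 − (3/2)·R1: [0, 7/2, 1, 1, 4]
R5 ← R5 − (7/2)·R1: [0, -11/2, -2, 14, 11]
R4 ← R4 − (7/2)·R2: [0, 0, 1, 29, 25]
R5 ← R5 + (11/2)·R2: [0, 0, -2, -30, -22]
R6 ← R6 − (3)·R2: [0, 0, 1, 19, 15]
Swap R3 ↔ R4
R5 ← R5 + (2)·R3: [0, 0, 0, 28, 28]
R6 ← R6 − R3: [0, 0, 0, -10, -10]
R5 ← R5 + (7)·R4: [0, 0, 0, 0, 0]
R6 ← R6 − (5/2)·R4: [0, 0, 0, 0, 0]
Echelon form has 4 nonzero rows, so rank(B) = 4.
The rank gives the maximum number of linearly independent columns: 4.

4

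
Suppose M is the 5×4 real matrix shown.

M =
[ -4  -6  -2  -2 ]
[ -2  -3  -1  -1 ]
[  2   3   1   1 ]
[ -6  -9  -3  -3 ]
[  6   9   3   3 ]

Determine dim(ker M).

Row reduce to echelon form.
R2 ← R2 − (1/2)·R1: [0, 0, 0, 0]
R3 ← R3 + (1/2)·R1: [0, 0, 0, 0]
R4 ← R4 − (3/2)·R1: [0, 0, 0, 0]
R5 ← R5 + (3/2)·R1: [0, 0, 0, 0]
1 nonzero row, so rank(M) = 1.
M has 4 columns; by rank–nullity, nullity = 4 − 1 = 3.

3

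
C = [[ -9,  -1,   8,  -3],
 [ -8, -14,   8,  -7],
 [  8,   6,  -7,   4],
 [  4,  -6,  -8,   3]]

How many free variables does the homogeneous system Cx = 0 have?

1

Row reduce to echelon form.
R2 ← R2 − (8/9)·R1: [0, -118/9, 8/9, -13/3]
R3 ← R3 + (8/9)·R1: [0, 46/9, 1/9, 4/3]
R4 ← R4 + (4/9)·R1: [0, -58/9, -40/9, 5/3]
R3 ← R3 + (23/59)·R2: [0, 0, 27/59, -21/59]
R4 ← R4 − (29/59)·R2: [0, 0, -288/59, 224/59]
R4 ← R4 + (32/3)·R3: [0, 0, 0, 0]
3 nonzero rows, so rank(C) = 3.
C has 4 columns; by rank–nullity, nullity = 4 − 3 = 1.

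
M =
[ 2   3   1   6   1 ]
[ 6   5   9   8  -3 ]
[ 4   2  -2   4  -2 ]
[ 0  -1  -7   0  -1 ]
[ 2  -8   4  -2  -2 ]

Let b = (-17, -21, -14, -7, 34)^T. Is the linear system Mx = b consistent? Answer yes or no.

Row reduce the augmented matrix [M | b].
R2 ← R2 − (3)·R1: [0, -4, 6, -10, -6, 30]
R3 ← R3 − (2)·R1: [0, -4, -4, -8, -4, 20]
R5 ← R5 − R1: [0, -11, 3, -8, -3, 51]
R3 ← R3 − R2: [0, 0, -10, 2, 2, -10]
R4 ← R4 − (1/4)·R2: [0, 0, -17/2, 5/2, 1/2, -29/2]
R5 ← R5 − (11/4)·R2: [0, 0, -27/2, 39/2, 27/2, -63/2]
R4 ← R4 − (17/20)·R3: [0, 0, 0, 4/5, -6/5, -6]
R5 ← R5 − (27/20)·R3: [0, 0, 0, 84/5, 54/5, -18]
R5 ← R5 − (21)·R4: [0, 0, 0, 0, 36, 108]
The echelon form has 5 nonzero rows, and every pivot lies in the first 5 columns, so rank(M) = rank([M|b]) = 5.
The system is consistent.

yes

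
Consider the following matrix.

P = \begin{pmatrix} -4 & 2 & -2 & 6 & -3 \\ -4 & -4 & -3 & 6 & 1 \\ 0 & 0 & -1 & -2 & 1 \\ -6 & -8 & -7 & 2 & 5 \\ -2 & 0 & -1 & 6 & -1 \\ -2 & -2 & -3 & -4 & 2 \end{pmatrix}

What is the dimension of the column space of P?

Row reduce to echelon form.
R2 ← R2 − R1: [0, -6, -1, 0, 4]
R4 ← R4 − (3/2)·R1: [0, -11, -4, -7, 19/2]
R5 ← R5 − (1/2)·R1: [0, -1, 0, 3, 1/2]
R6 ← R6 − (1/2)·R1: [0, -3, -2, -7, 7/2]
R4 ← R4 − (11/6)·R2: [0, 0, -13/6, -7, 13/6]
R5 ← R5 − (1/6)·R2: [0, 0, 1/6, 3, -1/6]
R6 ← R6 − (1/2)·R2: [0, 0, -3/2, -7, 3/2]
R4 ← R4 − (13/6)·R3: [0, 0, 0, -8/3, 0]
R5 ← R5 + (1/6)·R3: [0, 0, 0, 8/3, 0]
R6 ← R6 − (3/2)·R3: [0, 0, 0, -4, 0]
R5 ← R5 + R4: [0, 0, 0, 0, 0]
R6 ← R6 − (3/2)·R4: [0, 0, 0, 0, 0]
Echelon form has 4 nonzero rows, so rank(P) = 4.
The column space has dimension equal to the rank: 4.

4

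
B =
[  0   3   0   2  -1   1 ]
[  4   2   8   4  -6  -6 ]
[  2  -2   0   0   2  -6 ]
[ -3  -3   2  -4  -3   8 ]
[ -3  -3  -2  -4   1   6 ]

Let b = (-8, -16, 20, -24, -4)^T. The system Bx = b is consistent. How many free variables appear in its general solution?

Row reduce the augmented matrix [B | b].
Swap R1 ↔ R2
R3 ← R3 − (1/2)·R1: [0, -3, -4, -2, 5, -3, 28]
R4 ← R4 + (3/4)·R1: [0, -3/2, 8, -1, -15/2, 7/2, -36]
R5 ← R5 + (3/4)·R1: [0, -3/2, 4, -1, -7/2, 3/2, -16]
R3 ← R3 + R2: [0, 0, -4, 0, 4, -2, 20]
R4 ← R4 + (1/2)·R2: [0, 0, 8, 0, -8, 4, -40]
R5 ← R5 + (1/2)·R2: [0, 0, 4, 0, -4, 2, -20]
R4 ← R4 + (2)·R3: [0, 0, 0, 0, 0, 0, 0]
R5 ← R5 + R3: [0, 0, 0, 0, 0, 0, 0]
The echelon form has 3 nonzero rows, and every pivot lies in the first 6 columns, so rank(B) = rank([B|b]) = 3.
The system is consistent.
Free variables = (unknowns) − (rank) = 6 − 3 = 3.

3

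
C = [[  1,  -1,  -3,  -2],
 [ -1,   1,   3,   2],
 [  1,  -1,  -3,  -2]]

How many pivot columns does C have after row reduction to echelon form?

1

Row reduce to echelon form.
R2 ← R2 + R1: [0, 0, 0, 0]
R3 ← R3 − R1: [0, 0, 0, 0]
Echelon form has 1 nonzero row, so rank(C) = 1.
Each nonzero row contributes one pivot column: 1 pivot columns.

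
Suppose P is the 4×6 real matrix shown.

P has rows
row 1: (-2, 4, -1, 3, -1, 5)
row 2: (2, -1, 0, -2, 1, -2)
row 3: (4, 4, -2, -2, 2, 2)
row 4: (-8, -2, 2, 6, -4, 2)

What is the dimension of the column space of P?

2

Row reduce to echelon form.
R2 ← R2 + R1: [0, 3, -1, 1, 0, 3]
R3 ← R3 + (2)·R1: [0, 12, -4, 4, 0, 12]
R4 ← R4 − (4)·R1: [0, -18, 6, -6, 0, -18]
R3 ← R3 − (4)·R2: [0, 0, 0, 0, 0, 0]
R4 ← R4 + (6)·R2: [0, 0, 0, 0, 0, 0]
Echelon form has 2 nonzero rows, so rank(P) = 2.
The column space has dimension equal to the rank: 2.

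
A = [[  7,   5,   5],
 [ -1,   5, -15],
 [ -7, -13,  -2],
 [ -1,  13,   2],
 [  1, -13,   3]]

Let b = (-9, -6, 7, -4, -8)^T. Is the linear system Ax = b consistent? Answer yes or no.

Row reduce the augmented matrix [A | b].
R2 ← R2 + (1/7)·R1: [0, 40/7, -100/7, -51/7]
R3 ← R3 + R1: [0, -8, 3, -2]
R4 ← R4 + (1/7)·R1: [0, 96/7, 19/7, -37/7]
R5 ← R5 − (1/7)·R1: [0, -96/7, 16/7, -47/7]
R3 ← R3 + (7/5)·R2: [0, 0, -17, -61/5]
R4 ← R4 − (12/5)·R2: [0, 0, 37, 61/5]
R5 ← R5 + (12/5)·R2: [0, 0, -32, -121/5]
R4 ← R4 + (37/17)·R3: [0, 0, 0, -244/17]
R5 ← R5 − (32/17)·R3: [0, 0, 0, -21/17]
R5 ← R5 − (21/244)·R4: [0, 0, 0, 0]
The echelon form has 4 nonzero rows; the last pivot sits in the augmented column, so rank(A) = 3 but rank([A|b]) = 4.
Since the ranks differ, the system is inconsistent.

no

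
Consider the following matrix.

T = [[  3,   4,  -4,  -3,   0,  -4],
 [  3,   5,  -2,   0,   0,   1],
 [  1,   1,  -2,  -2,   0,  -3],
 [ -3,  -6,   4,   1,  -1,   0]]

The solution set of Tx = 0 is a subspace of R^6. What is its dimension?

3

Row reduce to echelon form.
R2 ← R2 − R1: [0, 1, 2, 3, 0, 5]
R3 ← R3 − (1/3)·R1: [0, -1/3, -2/3, -1, 0, -5/3]
R4 ← R4 + R1: [0, -2, 0, -2, -1, -4]
R3 ← R3 + (1/3)·R2: [0, 0, 0, 0, 0, 0]
R4 ← R4 + (2)·R2: [0, 0, 4, 4, -1, 6]
Swap R3 ↔ R4
3 nonzero rows, so rank(T) = 3.
T has 6 columns; by rank–nullity, nullity = 6 − 3 = 3.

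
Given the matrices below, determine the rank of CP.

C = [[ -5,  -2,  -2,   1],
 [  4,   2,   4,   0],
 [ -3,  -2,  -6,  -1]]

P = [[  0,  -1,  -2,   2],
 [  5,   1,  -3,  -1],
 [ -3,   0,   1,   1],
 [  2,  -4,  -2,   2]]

2

First compute CP:
[[ -2,  -1,  12,  -8],
 [ -2,  -2, -10,  10],
 [  6,   5,   8, -12]]
Now row reduce the product.
R2 ← R2 − R1: [0, -1, -22, 18]
R3 ← R3 + (3)·R1: [0, 2, 44, -36]
R3 ← R3 + (2)·R2: [0, 0, 0, 0]
2 nonzero rows, so rank(CP) = 2.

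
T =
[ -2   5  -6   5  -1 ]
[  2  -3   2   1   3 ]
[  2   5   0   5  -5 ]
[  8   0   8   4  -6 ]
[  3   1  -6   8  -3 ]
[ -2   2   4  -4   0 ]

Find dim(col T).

4

Row reduce to echelon form.
R2 ← R2 + R1: [0, 2, -4, 6, 2]
R3 ← R3 + R1: [0, 10, -6, 10, -6]
R4 ← R4 + (4)·R1: [0, 20, -16, 24, -10]
R5 ← R5 + (3/2)·R1: [0, 17/2, -15, 31/2, -9/2]
R6 ← R6 − R1: [0, -3, 10, -9, 1]
R3 ← R3 − (5)·R2: [0, 0, 14, -20, -16]
R4 ← R4 − (10)·R2: [0, 0, 24, -36, -30]
R5 ← R5 − (17/4)·R2: [0, 0, 2, -10, -13]
R6 ← R6 + (3/2)·R2: [0, 0, 4, 0, 4]
R4 ← R4 − (12/7)·R3: [0, 0, 0, -12/7, -18/7]
R5 ← R5 − (1/7)·R3: [0, 0, 0, -50/7, -75/7]
R6 ← R6 − (2/7)·R3: [0, 0, 0, 40/7, 60/7]
R5 ← R5 − (25/6)·R4: [0, 0, 0, 0, 0]
R6 ← R6 + (10/3)·R4: [0, 0, 0, 0, 0]
Echelon form has 4 nonzero rows, so rank(T) = 4.
The column space has dimension equal to the rank: 4.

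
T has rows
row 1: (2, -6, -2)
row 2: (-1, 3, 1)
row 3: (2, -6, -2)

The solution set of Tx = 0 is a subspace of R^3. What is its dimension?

Row reduce to echelon form.
R2 ← R2 + (1/2)·R1: [0, 0, 0]
R3 ← R3 − R1: [0, 0, 0]
1 nonzero row, so rank(T) = 1.
T has 3 columns; by rank–nullity, nullity = 3 − 1 = 2.

2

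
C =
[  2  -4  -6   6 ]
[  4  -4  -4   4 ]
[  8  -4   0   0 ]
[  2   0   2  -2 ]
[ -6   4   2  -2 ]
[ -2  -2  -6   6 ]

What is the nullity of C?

2

Row reduce to echelon form.
R2 ← R2 − (2)·R1: [0, 4, 8, -8]
R3 ← R3 − (4)·R1: [0, 12, 24, -24]
R4 ← R4 − R1: [0, 4, 8, -8]
R5 ← R5 + (3)·R1: [0, -8, -16, 16]
R6 ← R6 + R1: [0, -6, -12, 12]
R3 ← R3 − (3)·R2: [0, 0, 0, 0]
R4 ← R4 − R2: [0, 0, 0, 0]
R5 ← R5 + (2)·R2: [0, 0, 0, 0]
R6 ← R6 + (3/2)·R2: [0, 0, 0, 0]
2 nonzero rows, so rank(C) = 2.
C has 4 columns; by rank–nullity, nullity = 4 − 2 = 2.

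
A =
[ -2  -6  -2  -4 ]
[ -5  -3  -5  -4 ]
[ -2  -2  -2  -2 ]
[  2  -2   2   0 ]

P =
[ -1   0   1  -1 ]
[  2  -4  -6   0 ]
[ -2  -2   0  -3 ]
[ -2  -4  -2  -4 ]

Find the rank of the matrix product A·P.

2

First compute AP:
[[  2,  44,  42,  24],
 [ 17,  38,  21,  36],
 [  6,  20,  14,  16],
 [-10,   4,  14,  -8]]
Now row reduce the product.
R2 ← R2 − (17/2)·R1: [0, -336, -336, -168]
R3 ← R3 − (3)·R1: [0, -112, -112, -56]
R4 ← R4 + (5)·R1: [0, 224, 224, 112]
R3 ← R3 − (1/3)·R2: [0, 0, 0, 0]
R4 ← R4 + (2/3)·R2: [0, 0, 0, 0]
2 nonzero rows, so rank(AP) = 2.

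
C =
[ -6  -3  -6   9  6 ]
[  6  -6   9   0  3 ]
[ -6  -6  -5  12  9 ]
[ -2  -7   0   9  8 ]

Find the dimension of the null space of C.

Row reduce to echelon form.
R2 ← R2 + R1: [0, -9, 3, 9, 9]
R3 ← R3 − R1: [0, -3, 1, 3, 3]
R4 ← R4 − (1/3)·R1: [0, -6, 2, 6, 6]
R3 ← R3 − (1/3)·R2: [0, 0, 0, 0, 0]
R4 ← R4 − (2/3)·R2: [0, 0, 0, 0, 0]
2 nonzero rows, so rank(C) = 2.
C has 5 columns; by rank–nullity, nullity = 5 − 2 = 3.

3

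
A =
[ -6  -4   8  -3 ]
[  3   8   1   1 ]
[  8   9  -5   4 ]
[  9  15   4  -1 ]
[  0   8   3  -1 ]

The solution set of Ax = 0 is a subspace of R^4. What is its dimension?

Row reduce to echelon form.
R2 ← R2 + (1/2)·R1: [0, 6, 5, -1/2]
R3 ← R3 + (4/3)·R1: [0, 11/3, 17/3, 0]
R4 ← R4 + (3/2)·R1: [0, 9, 16, -11/2]
R3 ← R3 − (11/18)·R2: [0, 0, 47/18, 11/36]
R4 ← R4 − (3/2)·R2: [0, 0, 17/2, -19/4]
R5 ← R5 − (4/3)·R2: [0, 0, -11/3, -1/3]
R4 ← R4 − (153/47)·R3: [0, 0, 0, -270/47]
R5 ← R5 + (66/47)·R3: [0, 0, 0, 9/94]
R5 ← R5 + (1/60)·R4: [0, 0, 0, 0]
4 nonzero rows, so rank(A) = 4.
A has 4 columns; by rank–nullity, nullity = 4 − 4 = 0.

0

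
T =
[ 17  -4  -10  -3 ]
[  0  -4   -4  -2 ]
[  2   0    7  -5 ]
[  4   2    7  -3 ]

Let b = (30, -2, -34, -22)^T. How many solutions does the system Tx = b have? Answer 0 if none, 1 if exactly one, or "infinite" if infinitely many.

Row reduce the augmented matrix [T | b].
R3 ← R3 − (2/17)·R1: [0, 8/17, 139/17, -79/17, -638/17]
R4 ← R4 − (4/17)·R1: [0, 50/17, 159/17, -39/17, -494/17]
R3 ← R3 + (2/17)·R2: [0, 0, 131/17, -83/17, -642/17]
R4 ← R4 + (25/34)·R2: [0, 0, 109/17, -64/17, -519/17]
R4 ← R4 − (109/131)·R3: [0, 0, 0, 39/131, 117/131]
The echelon form has 4 nonzero rows, and every pivot lies in the first 4 columns, so rank(T) = rank([T|b]) = 4.
The system is consistent.
rank = 4 = number of unknowns, so the solution is unique.

1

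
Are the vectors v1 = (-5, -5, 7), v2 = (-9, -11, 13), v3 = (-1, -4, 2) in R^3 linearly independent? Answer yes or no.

Form the matrix with these vectors as rows and row reduce.
R2 ← R2 − (9/5)·R1: [0, -2, 2/5]
R3 ← R3 − (1/5)·R1: [0, -3, 3/5]
R3 ← R3 − (3/2)·R2: [0, 0, 0]
2 nonzero rows, so the 3 vectors span a space of dimension 2.
Since 2 < 3, the vectors are linearly dependent.

no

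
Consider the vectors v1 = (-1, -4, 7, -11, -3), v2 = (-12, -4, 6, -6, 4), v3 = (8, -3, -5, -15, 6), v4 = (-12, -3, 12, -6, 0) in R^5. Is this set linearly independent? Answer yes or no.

yes

Form the matrix with these vectors as rows and row reduce.
R2 ← R2 − (12)·R1: [0, 44, -78, 126, 40]
R3 ← R3 + (8)·R1: [0, -35, 51, -103, -18]
R4 ← R4 − (12)·R1: [0, 45, -72, 126, 36]
R3 ← R3 + (35/44)·R2: [0, 0, -243/22, -61/22, 152/11]
R4 ← R4 − (45/44)·R2: [0, 0, 171/22, -63/22, -54/11]
R4 ← R4 + (19/27)·R3: [0, 0, 0, -130/27, 130/27]
4 nonzero rows, so the 4 vectors span a space of dimension 4.
Since 4 = 4, the vectors are linearly independent.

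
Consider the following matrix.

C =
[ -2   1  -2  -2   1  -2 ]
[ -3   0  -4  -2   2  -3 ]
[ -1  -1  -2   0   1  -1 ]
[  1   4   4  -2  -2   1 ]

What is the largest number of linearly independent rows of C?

2

Row reduce to echelon form.
R2 ← R2 − (3/2)·R1: [0, -3/2, -1, 1, 1/2, 0]
R3 ← R3 − (1/2)·R1: [0, -3/2, -1, 1, 1/2, 0]
R4 ← R4 + (1/2)·R1: [0, 9/2, 3, -3, -3/2, 0]
R3 ← R3 − R2: [0, 0, 0, 0, 0, 0]
R4 ← R4 + (3)·R2: [0, 0, 0, 0, 0, 0]
Echelon form has 2 nonzero rows, so rank(C) = 2.
The rank gives the maximum number of linearly independent rows: 2.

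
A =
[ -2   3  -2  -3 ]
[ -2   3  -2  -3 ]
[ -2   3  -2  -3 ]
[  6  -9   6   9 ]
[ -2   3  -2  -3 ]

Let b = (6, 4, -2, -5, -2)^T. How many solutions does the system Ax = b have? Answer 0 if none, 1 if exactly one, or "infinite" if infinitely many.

0

Row reduce the augmented matrix [A | b].
R2 ← R2 − R1: [0, 0, 0, 0, -2]
R3 ← R3 − R1: [0, 0, 0, 0, -8]
R4 ← R4 + (3)·R1: [0, 0, 0, 0, 13]
R5 ← R5 − R1: [0, 0, 0, 0, -8]
R3 ← R3 − (4)·R2: [0, 0, 0, 0, 0]
R4 ← R4 + (13/2)·R2: [0, 0, 0, 0, 0]
R5 ← R5 − (4)·R2: [0, 0, 0, 0, 0]
The echelon form has 2 nonzero rows; the last pivot sits in the augmented column, so rank(A) = 1 but rank([A|b]) = 2.
Since the ranks differ, the system is inconsistent.
It has no solutions.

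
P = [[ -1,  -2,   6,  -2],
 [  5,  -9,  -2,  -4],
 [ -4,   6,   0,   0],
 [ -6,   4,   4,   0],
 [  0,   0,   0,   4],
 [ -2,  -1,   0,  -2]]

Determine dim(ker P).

Row reduce to echelon form.
R2 ← R2 + (5)·R1: [0, -19, 28, -14]
R3 ← R3 − (4)·R1: [0, 14, -24, 8]
R4 ← R4 − (6)·R1: [0, 16, -32, 12]
R6 ← R6 − (2)·R1: [0, 3, -12, 2]
R3 ← R3 + (14/19)·R2: [0, 0, -64/19, -44/19]
R4 ← R4 + (16/19)·R2: [0, 0, -160/19, 4/19]
R6 ← R6 + (3/19)·R2: [0, 0, -144/19, -4/19]
R4 ← R4 − (5/2)·R3: [0, 0, 0, 6]
R6 ← R6 − (9/4)·R3: [0, 0, 0, 5]
R5 ← R5 − (2/3)·R4: [0, 0, 0, 0]
R6 ← R6 − (5/6)·R4: [0, 0, 0, 0]
4 nonzero rows, so rank(P) = 4.
P has 4 columns; by rank–nullity, nullity = 4 − 4 = 0.

0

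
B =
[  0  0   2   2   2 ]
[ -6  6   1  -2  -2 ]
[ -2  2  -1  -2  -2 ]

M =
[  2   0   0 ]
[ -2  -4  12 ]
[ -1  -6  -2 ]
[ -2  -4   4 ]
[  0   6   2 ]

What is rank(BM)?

2

First compute BM:
[[ -6,  -8,   8],
 [-21, -34,  58],
 [ -3,  -6,  14]]
Now row reduce the product.
R2 ← R2 − (7/2)·R1: [0, -6, 30]
R3 ← R3 − (1/2)·R1: [0, -2, 10]
R3 ← R3 − (1/3)·R2: [0, 0, 0]
2 nonzero rows, so rank(BM) = 2.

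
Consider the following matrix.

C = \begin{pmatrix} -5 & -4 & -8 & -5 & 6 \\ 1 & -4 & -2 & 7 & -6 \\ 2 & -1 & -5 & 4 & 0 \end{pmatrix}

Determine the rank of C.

Row reduce to echelon form.
R2 ← R2 + (1/5)·R1: [0, -24/5, -18/5, 6, -24/5]
R3 ← R3 + (2/5)·R1: [0, -13/5, -41/5, 2, 12/5]
R3 ← R3 − (13/24)·R2: [0, 0, -25/4, -5/4, 5]
Echelon form has 3 nonzero rows, so rank(C) = 3.

3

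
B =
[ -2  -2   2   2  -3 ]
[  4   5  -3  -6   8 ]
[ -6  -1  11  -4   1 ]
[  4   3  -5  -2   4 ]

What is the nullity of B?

3

Row reduce to echelon form.
R2 ← R2 + (2)·R1: [0, 1, 1, -2, 2]
R3 ← R3 − (3)·R1: [0, 5, 5, -10, 10]
R4 ← R4 + (2)·R1: [0, -1, -1, 2, -2]
R3 ← R3 − (5)·R2: [0, 0, 0, 0, 0]
R4 ← R4 + R2: [0, 0, 0, 0, 0]
2 nonzero rows, so rank(B) = 2.
B has 5 columns; by rank–nullity, nullity = 5 − 2 = 3.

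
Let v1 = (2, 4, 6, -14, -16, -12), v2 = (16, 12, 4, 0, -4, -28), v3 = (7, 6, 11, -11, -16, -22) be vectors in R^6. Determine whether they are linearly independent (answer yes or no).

yes

Form the matrix with these vectors as rows and row reduce.
R2 ← R2 − (8)·R1: [0, -20, -44, 112, 124, 68]
R3 ← R3 − (7/2)·R1: [0, -8, -10, 38, 40, 20]
R3 ← R3 − (2/5)·R2: [0, 0, 38/5, -34/5, -48/5, -36/5]
3 nonzero rows, so the 3 vectors span a space of dimension 3.
Since 3 = 3, the vectors are linearly independent.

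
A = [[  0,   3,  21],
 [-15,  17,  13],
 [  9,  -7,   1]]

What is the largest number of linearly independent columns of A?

Row reduce to echelon form.
Swap R1 ↔ R2
R3 ← R3 + (3/5)·R1: [0, 16/5, 44/5]
R3 ← R3 − (16/15)·R2: [0, 0, -68/5]
Echelon form has 3 nonzero rows, so rank(A) = 3.
The rank gives the maximum number of linearly independent columns: 3.

3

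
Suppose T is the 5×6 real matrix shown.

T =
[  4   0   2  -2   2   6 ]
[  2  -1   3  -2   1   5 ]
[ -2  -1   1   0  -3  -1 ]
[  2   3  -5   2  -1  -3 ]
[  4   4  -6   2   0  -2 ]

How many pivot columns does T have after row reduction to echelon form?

3

Row reduce to echelon form.
R2 ← R2 − (1/2)·R1: [0, -1, 2, -1, 0, 2]
R3 ← R3 + (1/2)·R1: [0, -1, 2, -1, -2, 2]
R4 ← R4 − (1/2)·R1: [0, 3, -6, 3, -2, -6]
R5 ← R5 − R1: [0, 4, -8, 4, -2, -8]
R3 ← R3 − R2: [0, 0, 0, 0, -2, 0]
R4 ← R4 + (3)·R2: [0, 0, 0, 0, -2, 0]
R5 ← R5 + (4)·R2: [0, 0, 0, 0, -2, 0]
R4 ← R4 − R3: [0, 0, 0, 0, 0, 0]
R5 ← R5 − R3: [0, 0, 0, 0, 0, 0]
Echelon form has 3 nonzero rows, so rank(T) = 3.
Each nonzero row contributes one pivot column: 3 pivot columns.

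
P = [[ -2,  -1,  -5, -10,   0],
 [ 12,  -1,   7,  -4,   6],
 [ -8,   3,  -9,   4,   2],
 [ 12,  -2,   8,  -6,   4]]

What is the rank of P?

Row reduce to echelon form.
R2 ← R2 + (6)·R1: [0, -7, -23, -64, 6]
R3 ← R3 − (4)·R1: [0, 7, 11, 44, 2]
R4 ← R4 + (6)·R1: [0, -8, -22, -66, 4]
R3 ← R3 + R2: [0, 0, -12, -20, 8]
R4 ← R4 − (8/7)·R2: [0, 0, 30/7, 50/7, -20/7]
R4 ← R4 + (5/14)·R3: [0, 0, 0, 0, 0]
Echelon form has 3 nonzero rows, so rank(P) = 3.

3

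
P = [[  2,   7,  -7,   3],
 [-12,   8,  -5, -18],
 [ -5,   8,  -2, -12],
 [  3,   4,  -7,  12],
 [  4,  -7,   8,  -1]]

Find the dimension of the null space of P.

0

Row reduce to echelon form.
R2 ← R2 + (6)·R1: [0, 50, -47, 0]
R3 ← R3 + (5/2)·R1: [0, 51/2, -39/2, -9/2]
R4 ← R4 − (3/2)·R1: [0, -13/2, 7/2, 15/2]
R5 ← R5 − (2)·R1: [0, -21, 22, -7]
R3 ← R3 − (51/100)·R2: [0, 0, 447/100, -9/2]
R4 ← R4 + (13/100)·R2: [0, 0, -261/100, 15/2]
R5 ← R5 + (21/50)·R2: [0, 0, 113/50, -7]
R4 ← R4 + (87/149)·R3: [0, 0, 0, 726/149]
R5 ← R5 − (226/447)·R3: [0, 0, 0, -704/149]
R5 ← R5 + (32/33)·R4: [0, 0, 0, 0]
4 nonzero rows, so rank(P) = 4.
P has 4 columns; by rank–nullity, nullity = 4 − 4 = 0.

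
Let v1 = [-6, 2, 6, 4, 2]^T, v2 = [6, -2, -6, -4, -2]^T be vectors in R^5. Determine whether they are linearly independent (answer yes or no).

Form the matrix with these vectors as rows and row reduce.
R2 ← R2 + R1: [0, 0, 0, 0, 0]
1 nonzero row, so the 2 vectors span a space of dimension 1.
Since 1 < 2, the vectors are linearly dependent.

no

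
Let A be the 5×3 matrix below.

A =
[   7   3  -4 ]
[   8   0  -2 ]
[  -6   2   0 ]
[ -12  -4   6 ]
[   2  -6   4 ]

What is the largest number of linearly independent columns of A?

Row reduce to echelon form.
R2 ← R2 − (8/7)·R1: [0, -24/7, 18/7]
R3 ← R3 + (6/7)·R1: [0, 32/7, -24/7]
R4 ← R4 + (12/7)·R1: [0, 8/7, -6/7]
R5 ← R5 − (2/7)·R1: [0, -48/7, 36/7]
R3 ← R3 + (4/3)·R2: [0, 0, 0]
R4 ← R4 + (1/3)·R2: [0, 0, 0]
R5 ← R5 − (2)·R2: [0, 0, 0]
Echelon form has 2 nonzero rows, so rank(A) = 2.
The rank gives the maximum number of linearly independent columns: 2.

2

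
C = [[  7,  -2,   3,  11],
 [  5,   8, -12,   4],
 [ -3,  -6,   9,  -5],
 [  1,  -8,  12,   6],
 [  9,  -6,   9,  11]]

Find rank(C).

Row reduce to echelon form.
R2 ← R2 − (5/7)·R1: [0, 66/7, -99/7, -27/7]
R3 ← R3 + (3/7)·R1: [0, -48/7, 72/7, -2/7]
R4 ← R4 − (1/7)·R1: [0, -54/7, 81/7, 31/7]
R5 ← R5 − (9/7)·R1: [0, -24/7, 36/7, -22/7]
R3 ← R3 + (8/11)·R2: [0, 0, 0, -34/11]
R4 ← R4 + (9/11)·R2: [0, 0, 0, 14/11]
R5 ← R5 + (4/11)·R2: [0, 0, 0, -50/11]
R4 ← R4 + (7/17)·R3: [0, 0, 0, 0]
R5 ← R5 − (25/17)·R3: [0, 0, 0, 0]
Echelon form has 3 nonzero rows, so rank(C) = 3.

3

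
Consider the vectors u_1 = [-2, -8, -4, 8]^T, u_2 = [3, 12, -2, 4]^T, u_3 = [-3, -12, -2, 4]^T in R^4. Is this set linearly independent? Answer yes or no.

Form the matrix with these vectors as rows and row reduce.
R2 ← R2 + (3/2)·R1: [0, 0, -8, 16]
R3 ← R3 − (3/2)·R1: [0, 0, 4, -8]
R3 ← R3 + (1/2)·R2: [0, 0, 0, 0]
2 nonzero rows, so the 3 vectors span a space of dimension 2.
Since 2 < 3, the vectors are linearly dependent.

no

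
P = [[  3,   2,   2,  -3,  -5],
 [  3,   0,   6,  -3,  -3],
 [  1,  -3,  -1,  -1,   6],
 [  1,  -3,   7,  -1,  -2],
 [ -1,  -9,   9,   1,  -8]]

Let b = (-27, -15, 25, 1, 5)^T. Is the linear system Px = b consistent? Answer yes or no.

yes

Row reduce the augmented matrix [P | b].
R2 ← R2 − R1: [0, -2, 4, 0, 2, 12]
R3 ← R3 − (1/3)·R1: [0, -11/3, -5/3, 0, 23/3, 34]
R4 ← R4 − (1/3)·R1: [0, -11/3, 19/3, 0, -1/3, 10]
R5 ← R5 + (1/3)·R1: [0, -25/3, 29/3, 0, -29/3, -4]
R3 ← R3 − (11/6)·R2: [0, 0, -9, 0, 4, 12]
R4 ← R4 − (11/6)·R2: [0, 0, -1, 0, -4, -12]
R5 ← R5 − (25/6)·R2: [0, 0, -7, 0, -18, -54]
R4 ← R4 − (1/9)·R3: [0, 0, 0, 0, -40/9, -40/3]
R5 ← R5 − (7/9)·R3: [0, 0, 0, 0, -190/9, -190/3]
R5 ← R5 − (19/4)·R4: [0, 0, 0, 0, 0, 0]
The echelon form has 4 nonzero rows, and every pivot lies in the first 5 columns, so rank(P) = rank([P|b]) = 4.
The system is consistent.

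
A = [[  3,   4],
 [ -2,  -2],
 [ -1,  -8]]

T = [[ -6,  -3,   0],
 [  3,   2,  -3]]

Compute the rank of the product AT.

2

First compute AT:
[[ -6,  -1, -12],
 [  6,   2,   6],
 [-18, -13,  24]]
Now row reduce the product.
R2 ← R2 + R1: [0, 1, -6]
R3 ← R3 − (3)·R1: [0, -10, 60]
R3 ← R3 + (10)·R2: [0, 0, 0]
2 nonzero rows, so rank(AT) = 2.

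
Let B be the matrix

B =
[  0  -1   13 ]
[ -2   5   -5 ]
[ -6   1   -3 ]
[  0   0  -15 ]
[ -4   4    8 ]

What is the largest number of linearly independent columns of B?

3

Row reduce to echelon form.
Swap R1 ↔ R2
R3 ← R3 − (3)·R1: [0, -14, 12]
R5 ← R5 − (2)·R1: [0, -6, 18]
R3 ← R3 − (14)·R2: [0, 0, -170]
R5 ← R5 − (6)·R2: [0, 0, -60]
R4 ← R4 − (3/34)·R3: [0, 0, 0]
R5 ← R5 − (6/17)·R3: [0, 0, 0]
Echelon form has 3 nonzero rows, so rank(B) = 3.
The rank gives the maximum number of linearly independent columns: 3.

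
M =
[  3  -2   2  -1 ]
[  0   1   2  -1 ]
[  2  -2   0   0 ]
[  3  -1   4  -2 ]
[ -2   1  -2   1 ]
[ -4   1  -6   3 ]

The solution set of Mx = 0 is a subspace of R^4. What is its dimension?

Row reduce to echelon form.
R3 ← R3 − (2/3)·R1: [0, -2/3, -4/3, 2/3]
R4 ← R4 − R1: [0, 1, 2, -1]
R5 ← R5 + (2/3)·R1: [0, -1/3, -2/3, 1/3]
R6 ← R6 + (4/3)·R1: [0, -5/3, -10/3, 5/3]
R3 ← R3 + (2/3)·R2: [0, 0, 0, 0]
R4 ← R4 − R2: [0, 0, 0, 0]
R5 ← R5 + (1/3)·R2: [0, 0, 0, 0]
R6 ← R6 + (5/3)·R2: [0, 0, 0, 0]
2 nonzero rows, so rank(M) = 2.
M has 4 columns; by rank–nullity, nullity = 4 − 2 = 2.

2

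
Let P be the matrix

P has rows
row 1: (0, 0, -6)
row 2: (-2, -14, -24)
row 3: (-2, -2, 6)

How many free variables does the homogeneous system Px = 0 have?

Row reduce to echelon form.
Swap R1 ↔ R2
R3 ← R3 − R1: [0, 12, 30]
Swap R2 ↔ R3
3 nonzero rows, so rank(P) = 3.
P has 3 columns; by rank–nullity, nullity = 3 − 3 = 0.

0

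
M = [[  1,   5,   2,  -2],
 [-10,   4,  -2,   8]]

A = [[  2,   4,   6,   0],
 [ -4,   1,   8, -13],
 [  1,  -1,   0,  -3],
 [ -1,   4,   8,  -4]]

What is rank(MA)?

First compute MA:
[[-14,  -1,  30, -63],
 [-46,  -2,  36, -78]]
Now row reduce the product.
R2 ← R2 − (23/7)·R1: [0, 9/7, -438/7, 129]
2 nonzero rows, so rank(MA) = 2.

2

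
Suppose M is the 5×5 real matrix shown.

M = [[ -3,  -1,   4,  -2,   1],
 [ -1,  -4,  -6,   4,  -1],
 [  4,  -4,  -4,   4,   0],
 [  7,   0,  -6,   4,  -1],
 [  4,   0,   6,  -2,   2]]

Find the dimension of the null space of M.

Row reduce to echelon form.
R2 ← R2 − (1/3)·R1: [0, -11/3, -22/3, 14/3, -4/3]
R3 ← R3 + (4/3)·R1: [0, -16/3, 4/3, 4/3, 4/3]
R4 ← R4 + (7/3)·R1: [0, -7/3, 10/3, -2/3, 4/3]
R5 ← R5 + (4/3)·R1: [0, -4/3, 34/3, -14/3, 10/3]
R3 ← R3 − (16/11)·R2: [0, 0, 12, -60/11, 36/11]
R4 ← R4 − (7/11)·R2: [0, 0, 8, -40/11, 24/11]
R5 ← R5 − (4/11)·R2: [0, 0, 14, -70/11, 42/11]
R4 ← R4 − (2/3)·R3: [0, 0, 0, 0, 0]
R5 ← R5 − (7/6)·R3: [0, 0, 0, 0, 0]
3 nonzero rows, so rank(M) = 3.
M has 5 columns; by rank–nullity, nullity = 5 − 3 = 2.

2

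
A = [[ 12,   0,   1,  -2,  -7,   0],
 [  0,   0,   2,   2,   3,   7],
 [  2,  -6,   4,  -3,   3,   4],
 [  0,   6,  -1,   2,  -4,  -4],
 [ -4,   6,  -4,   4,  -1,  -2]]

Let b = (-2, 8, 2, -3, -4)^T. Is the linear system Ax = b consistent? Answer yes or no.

no

Row reduce the augmented matrix [A | b].
R3 ← R3 − (1/6)·R1: [0, -6, 23/6, -8/3, 25/6, 4, 7/3]
R5 ← R5 + (1/3)·R1: [0, 6, -11/3, 10/3, -10/3, -2, -14/3]
Swap R2 ↔ R3
R4 ← R4 + R2: [0, 0, 17/6, -2/3, 1/6, 0, -2/3]
R5 ← R5 + R2: [0, 0, 1/6, 2/3, 5/6, 2, -7/3]
R4 ← R4 − (17/12)·R3: [0, 0, 0, -7/2, -49/12, -119/12, -12]
R5 ← R5 − (1/12)·R3: [0, 0, 0, 1/2, 7/12, 17/12, -3]
R5 ← R5 + (1/7)·R4: [0, 0, 0, 0, 0, 0, -33/7]
The echelon form has 5 nonzero rows; the last pivot sits in the augmented column, so rank(A) = 4 but rank([A|b]) = 5.
Since the ranks differ, the system is inconsistent.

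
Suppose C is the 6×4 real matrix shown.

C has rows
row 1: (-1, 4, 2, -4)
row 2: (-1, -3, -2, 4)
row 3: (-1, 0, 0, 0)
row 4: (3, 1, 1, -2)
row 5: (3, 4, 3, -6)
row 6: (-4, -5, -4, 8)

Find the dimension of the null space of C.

1

Row reduce to echelon form.
R2 ← R2 − R1: [0, -7, -4, 8]
R3 ← R3 − R1: [0, -4, -2, 4]
R4 ← R4 + (3)·R1: [0, 13, 7, -14]
R5 ← R5 + (3)·R1: [0, 16, 9, -18]
R6 ← R6 − (4)·R1: [0, -21, -12, 24]
R3 ← R3 − (4/7)·R2: [0, 0, 2/7, -4/7]
R4 ← R4 + (13/7)·R2: [0, 0, -3/7, 6/7]
R5 ← R5 + (16/7)·R2: [0, 0, -1/7, 2/7]
R6 ← R6 − (3)·R2: [0, 0, 0, 0]
R4 ← R4 + (3/2)·R3: [0, 0, 0, 0]
R5 ← R5 + (1/2)·R3: [0, 0, 0, 0]
3 nonzero rows, so rank(C) = 3.
C has 4 columns; by rank–nullity, nullity = 4 − 3 = 1.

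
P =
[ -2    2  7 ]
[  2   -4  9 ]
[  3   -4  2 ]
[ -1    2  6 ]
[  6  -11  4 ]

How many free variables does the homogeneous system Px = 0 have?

Row reduce to echelon form.
R2 ← R2 + R1: [0, -2, 16]
R3 ← R3 + (3/2)·R1: [0, -1, 25/2]
R4 ← R4 − (1/2)·R1: [0, 1, 5/2]
R5 ← R5 + (3)·R1: [0, -5, 25]
R3 ← R3 − (1/2)·R2: [0, 0, 9/2]
R4 ← R4 + (1/2)·R2: [0, 0, 21/2]
R5 ← R5 − (5/2)·R2: [0, 0, -15]
R4 ← R4 − (7/3)·R3: [0, 0, 0]
R5 ← R5 + (10/3)·R3: [0, 0, 0]
3 nonzero rows, so rank(P) = 3.
P has 3 columns; by rank–nullity, nullity = 3 − 3 = 0.

0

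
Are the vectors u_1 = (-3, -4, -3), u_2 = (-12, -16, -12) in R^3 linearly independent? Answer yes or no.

no

Form the matrix with these vectors as rows and row reduce.
R2 ← R2 − (4)·R1: [0, 0, 0]
1 nonzero row, so the 2 vectors span a space of dimension 1.
Since 1 < 2, the vectors are linearly dependent.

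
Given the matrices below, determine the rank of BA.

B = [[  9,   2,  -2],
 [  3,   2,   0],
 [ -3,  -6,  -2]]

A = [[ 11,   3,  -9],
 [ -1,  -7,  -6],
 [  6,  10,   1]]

2

First compute BA:
[[ 85,  -7, -95],
 [ 31,  -5, -39],
 [-39,  13,  61]]
Now row reduce the product.
R2 ← R2 − (31/85)·R1: [0, -208/85, -74/17]
R3 ← R3 + (39/85)·R1: [0, 832/85, 296/17]
R3 ← R3 + (4)·R2: [0, 0, 0]
2 nonzero rows, so rank(BA) = 2.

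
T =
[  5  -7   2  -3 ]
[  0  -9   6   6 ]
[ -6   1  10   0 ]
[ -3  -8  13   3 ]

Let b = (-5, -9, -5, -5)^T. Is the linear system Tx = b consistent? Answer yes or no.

no

Row reduce the augmented matrix [T | b].
R3 ← R3 + (6/5)·R1: [0, -37/5, 62/5, -18/5, -11]
R4 ← R4 + (3/5)·R1: [0, -61/5, 71/5, 6/5, -8]
R3 ← R3 − (37/45)·R2: [0, 0, 112/15, -128/15, -18/5]
R4 ← R4 − (61/45)·R2: [0, 0, 91/15, -104/15, 21/5]
R4 ← R4 − (13/16)·R3: [0, 0, 0, 0, 57/8]
The echelon form has 4 nonzero rows; the last pivot sits in the augmented column, so rank(T) = 3 but rank([T|b]) = 4.
Since the ranks differ, the system is inconsistent.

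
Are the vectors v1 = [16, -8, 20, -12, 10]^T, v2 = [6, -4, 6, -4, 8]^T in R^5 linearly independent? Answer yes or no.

Form the matrix with these vectors as rows and row reduce.
R2 ← R2 − (3/8)·R1: [0, -1, -3/2, 1/2, 17/4]
2 nonzero rows, so the 2 vectors span a space of dimension 2.
Since 2 = 2, the vectors are linearly independent.

yes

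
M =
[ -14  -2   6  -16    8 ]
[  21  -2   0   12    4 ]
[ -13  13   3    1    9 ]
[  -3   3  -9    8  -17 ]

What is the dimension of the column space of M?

Row reduce to echelon form.
R2 ← R2 + (3/2)·R1: [0, -5, 9, -12, 16]
R3 ← R3 − (13/14)·R1: [0, 104/7, -18/7, 111/7, 11/7]
R4 ← R4 − (3/14)·R1: [0, 24/7, -72/7, 80/7, -131/7]
R3 ← R3 + (104/35)·R2: [0, 0, 846/35, -99/5, 1719/35]
R4 ← R4 + (24/35)·R2: [0, 0, -144/35, 16/5, -271/35]
R4 ← R4 + (8/47)·R3: [0, 0, 0, -8/47, 29/47]
Echelon form has 4 nonzero rows, so rank(M) = 4.
The column space has dimension equal to the rank: 4.

4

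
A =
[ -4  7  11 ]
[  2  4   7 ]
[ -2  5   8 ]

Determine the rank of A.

Row reduce to echelon form.
R2 ← R2 + (1/2)·R1: [0, 15/2, 25/2]
R3 ← R3 − (1/2)·R1: [0, 3/2, 5/2]
R3 ← R3 − (1/5)·R2: [0, 0, 0]
Echelon form has 2 nonzero rows, so rank(A) = 2.

2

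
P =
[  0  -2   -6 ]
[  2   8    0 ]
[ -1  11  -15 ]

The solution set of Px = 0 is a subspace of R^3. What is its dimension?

Row reduce to echelon form.
Swap R1 ↔ R2
R3 ← R3 + (1/2)·R1: [0, 15, -15]
R3 ← R3 + (15/2)·R2: [0, 0, -60]
3 nonzero rows, so rank(P) = 3.
P has 3 columns; by rank–nullity, nullity = 3 − 3 = 0.

0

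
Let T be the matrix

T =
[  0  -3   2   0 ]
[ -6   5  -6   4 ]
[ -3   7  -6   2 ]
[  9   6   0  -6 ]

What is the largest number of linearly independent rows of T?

Row reduce to echelon form.
Swap R1 ↔ R2
R3 ← R3 − (1/2)·R1: [0, 9/2, -3, 0]
R4 ← R4 + (3/2)·R1: [0, 27/2, -9, 0]
R3 ← R3 + (3/2)·R2: [0, 0, 0, 0]
R4 ← R4 + (9/2)·R2: [0, 0, 0, 0]
Echelon form has 2 nonzero rows, so rank(T) = 2.
The rank gives the maximum number of linearly independent rows: 2.

2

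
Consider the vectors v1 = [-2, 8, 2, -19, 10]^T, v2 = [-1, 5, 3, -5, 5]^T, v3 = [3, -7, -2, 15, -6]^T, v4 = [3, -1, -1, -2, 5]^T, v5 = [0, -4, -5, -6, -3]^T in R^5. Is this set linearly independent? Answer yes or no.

Form the matrix with these vectors as rows and row reduce.
R2 ← R2 − (1/2)·R1: [0, 1, 2, 9/2, 0]
R3 ← R3 + (3/2)·R1: [0, 5, 1, -27/2, 9]
R4 ← R4 + (3/2)·R1: [0, 11, 2, -61/2, 20]
R3 ← R3 − (5)·R2: [0, 0, -9, -36, 9]
R4 ← R4 − (11)·R2: [0, 0, -20, -80, 20]
R5 ← R5 + (4)·R2: [0, 0, 3, 12, -3]
R4 ← R4 − (20/9)·R3: [0, 0, 0, 0, 0]
R5 ← R5 + (1/3)·R3: [0, 0, 0, 0, 0]
3 nonzero rows, so the 5 vectors span a space of dimension 3.
Since 3 < 5, the vectors are linearly dependent.

no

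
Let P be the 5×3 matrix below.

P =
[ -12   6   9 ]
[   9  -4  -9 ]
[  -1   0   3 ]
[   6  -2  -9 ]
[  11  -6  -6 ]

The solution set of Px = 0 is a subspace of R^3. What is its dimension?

1

Row reduce to echelon form.
R2 ← R2 + (3/4)·R1: [0, 1/2, -9/4]
R3 ← R3 − (1/12)·R1: [0, -1/2, 9/4]
R4 ← R4 + (1/2)·R1: [0, 1, -9/2]
R5 ← R5 + (11/12)·R1: [0, -1/2, 9/4]
R3 ← R3 + R2: [0, 0, 0]
R4 ← R4 − (2)·R2: [0, 0, 0]
R5 ← R5 + R2: [0, 0, 0]
2 nonzero rows, so rank(P) = 2.
P has 3 columns; by rank–nullity, nullity = 3 − 2 = 1.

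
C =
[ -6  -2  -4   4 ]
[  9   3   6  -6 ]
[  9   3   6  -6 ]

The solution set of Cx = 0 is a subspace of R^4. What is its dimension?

Row reduce to echelon form.
R2 ← R2 + (3/2)·R1: [0, 0, 0, 0]
R3 ← R3 + (3/2)·R1: [0, 0, 0, 0]
1 nonzero row, so rank(C) = 1.
C has 4 columns; by rank–nullity, nullity = 4 − 1 = 3.

3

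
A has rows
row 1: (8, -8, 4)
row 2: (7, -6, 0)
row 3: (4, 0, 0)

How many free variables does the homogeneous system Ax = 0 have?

0

Row reduce to echelon form.
R2 ← R2 − (7/8)·R1: [0, 1, -7/2]
R3 ← R3 − (1/2)·R1: [0, 4, -2]
R3 ← R3 − (4)·R2: [0, 0, 12]
3 nonzero rows, so rank(A) = 3.
A has 3 columns; by rank–nullity, nullity = 3 − 3 = 0.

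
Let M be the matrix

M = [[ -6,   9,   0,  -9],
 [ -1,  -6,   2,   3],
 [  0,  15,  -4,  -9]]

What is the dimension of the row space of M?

Row reduce to echelon form.
R2 ← R2 − (1/6)·R1: [0, -15/2, 2, 9/2]
R3 ← R3 + (2)·R2: [0, 0, 0, 0]
Echelon form has 2 nonzero rows, so rank(M) = 2.
The row space has dimension equal to the rank: 2.

2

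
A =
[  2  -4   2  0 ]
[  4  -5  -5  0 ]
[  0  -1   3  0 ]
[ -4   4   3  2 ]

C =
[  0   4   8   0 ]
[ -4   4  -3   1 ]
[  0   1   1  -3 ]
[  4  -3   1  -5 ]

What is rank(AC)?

First compute AC:
[[ 16,  -6,  30, -10],
 [ 20,  -9,  42,  10],
 [  4,  -1,   6, -10],
 [ -8,  -3, -39, -15]]
Now row reduce the product.
R2 ← R2 − (5/4)·R1: [0, -3/2, 9/2, 45/2]
R3 ← R3 − (1/4)·R1: [0, 1/2, -3/2, -15/2]
R4 ← R4 + (1/2)·R1: [0, -6, -24, -20]
R3 ← R3 + (1/3)·R2: [0, 0, 0, 0]
R4 ← R4 − (4)·R2: [0, 0, -42, -110]
Swap R3 ↔ R4
3 nonzero rows, so rank(AC) = 3.

3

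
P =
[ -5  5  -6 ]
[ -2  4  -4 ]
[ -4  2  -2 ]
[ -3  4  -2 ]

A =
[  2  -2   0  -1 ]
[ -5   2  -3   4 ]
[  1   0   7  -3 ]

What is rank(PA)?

First compute PA:
[[-41,  20, -57,  43],
 [-28,  12, -40,  30],
 [-20,  12, -20,  18],
 [-28,  14, -26,  25]]
Now row reduce the product.
R2 ← R2 − (28/41)·R1: [0, -68/41, -44/41, 26/41]
R3 ← R3 − (20/41)·R1: [0, 92/41, 320/41, -122/41]
R4 ← R4 − (28/41)·R1: [0, 14/41, 530/41, -179/41]
R3 ← R3 + (23/17)·R2: [0, 0, 108/17, -36/17]
R4 ← R4 + (7/34)·R2: [0, 0, 216/17, -72/17]
R4 ← R4 − (2)·R3: [0, 0, 0, 0]
3 nonzero rows, so rank(PA) = 3.

3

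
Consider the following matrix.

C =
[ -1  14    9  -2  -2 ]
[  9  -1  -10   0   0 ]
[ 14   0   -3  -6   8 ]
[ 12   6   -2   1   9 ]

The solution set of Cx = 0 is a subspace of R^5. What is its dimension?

Row reduce to echelon form.
R2 ← R2 + (9)·R1: [0, 125, 71, -18, -18]
R3 ← R3 + (14)·R1: [0, 196, 123, -34, -20]
R4 ← R4 + (12)·R1: [0, 174, 106, -23, -15]
R3 ← R3 − (196/125)·R2: [0, 0, 1459/125, -722/125, 1028/125]
R4 ← R4 − (174/125)·R2: [0, 0, 896/125, 257/125, 1257/125]
R4 ← R4 − (896/1459)·R3: [0, 0, 0, 8175/1459, 7303/1459]
4 nonzero rows, so rank(C) = 4.
C has 5 columns; by rank–nullity, nullity = 5 − 4 = 1.

1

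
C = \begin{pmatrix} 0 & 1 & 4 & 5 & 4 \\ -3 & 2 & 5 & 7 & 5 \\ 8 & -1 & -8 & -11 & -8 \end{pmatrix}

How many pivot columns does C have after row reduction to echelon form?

Row reduce to echelon form.
Swap R1 ↔ R2
R3 ← R3 + (8/3)·R1: [0, 13/3, 16/3, 23/3, 16/3]
R3 ← R3 − (13/3)·R2: [0, 0, -12, -14, -12]
Echelon form has 3 nonzero rows, so rank(C) = 3.
Each nonzero row contributes one pivot column: 3 pivot columns.

3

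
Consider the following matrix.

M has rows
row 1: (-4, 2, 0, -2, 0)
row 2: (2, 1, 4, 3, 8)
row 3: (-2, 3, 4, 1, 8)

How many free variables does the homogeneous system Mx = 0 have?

3

Row reduce to echelon form.
R2 ← R2 + (1/2)·R1: [0, 2, 4, 2, 8]
R3 ← R3 − (1/2)·R1: [0, 2, 4, 2, 8]
R3 ← R3 − R2: [0, 0, 0, 0, 0]
2 nonzero rows, so rank(M) = 2.
M has 5 columns; by rank–nullity, nullity = 5 − 2 = 3.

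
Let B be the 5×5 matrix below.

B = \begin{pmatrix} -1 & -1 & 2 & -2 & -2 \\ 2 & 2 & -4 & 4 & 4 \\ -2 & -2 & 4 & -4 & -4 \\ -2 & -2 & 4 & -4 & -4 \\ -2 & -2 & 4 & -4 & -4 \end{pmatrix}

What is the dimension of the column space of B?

1

Row reduce to echelon form.
R2 ← R2 + (2)·R1: [0, 0, 0, 0, 0]
R3 ← R3 − (2)·R1: [0, 0, 0, 0, 0]
R4 ← R4 − (2)·R1: [0, 0, 0, 0, 0]
R5 ← R5 − (2)·R1: [0, 0, 0, 0, 0]
Echelon form has 1 nonzero row, so rank(B) = 1.
The column space has dimension equal to the rank: 1.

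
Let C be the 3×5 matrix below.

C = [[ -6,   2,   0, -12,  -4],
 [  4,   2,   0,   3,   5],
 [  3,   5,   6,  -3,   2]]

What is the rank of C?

3

Row reduce to echelon form.
R2 ← R2 + (2/3)·R1: [0, 10/3, 0, -5, 7/3]
R3 ← R3 + (1/2)·R1: [0, 6, 6, -9, 0]
R3 ← R3 − (9/5)·R2: [0, 0, 6, 0, -21/5]
Echelon form has 3 nonzero rows, so rank(C) = 3.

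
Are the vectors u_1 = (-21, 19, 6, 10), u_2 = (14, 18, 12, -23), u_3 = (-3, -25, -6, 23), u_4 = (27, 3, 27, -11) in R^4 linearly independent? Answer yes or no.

yes

Form the matrix with these vectors as rows and row reduce.
R2 ← R2 + (2/3)·R1: [0, 92/3, 16, -49/3]
R3 ← R3 − (1/7)·R1: [0, -194/7, -48/7, 151/7]
R4 ← R4 + (9/7)·R1: [0, 192/7, 243/7, 13/7]
R3 ← R3 + (291/322)·R2: [0, 0, 1224/161, 2193/322]
R4 ← R4 − (144/161)·R2: [0, 0, 3285/161, 2651/161]
R4 ← R4 − (365/136)·R3: [0, 0, 0, -29/16]
4 nonzero rows, so the 4 vectors span a space of dimension 4.
Since 4 = 4, the vectors are linearly independent.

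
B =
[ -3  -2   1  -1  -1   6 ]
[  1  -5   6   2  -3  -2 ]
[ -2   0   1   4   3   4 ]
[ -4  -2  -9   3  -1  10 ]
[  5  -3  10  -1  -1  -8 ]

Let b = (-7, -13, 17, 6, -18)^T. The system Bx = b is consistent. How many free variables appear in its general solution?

1

Row reduce the augmented matrix [B | b].
R2 ← R2 + (1/3)·R1: [0, -17/3, 19/3, 5/3, -10/3, 0, -46/3]
R3 ← R3 − (2/3)·R1: [0, 4/3, 1/3, 14/3, 11/3, 0, 65/3]
R4 ← R4 − (4/3)·R1: [0, 2/3, -31/3, 13/3, 1/3, 2, 46/3]
R5 ← R5 + (5/3)·R1: [0, -19/3, 35/3, -8/3, -8/3, 2, -89/3]
R3 ← R3 + (4/17)·R2: [0, 0, 31/17, 86/17, 49/17, 0, 307/17]
R4 ← R4 + (2/17)·R2: [0, 0, -163/17, 77/17, -1/17, 2, 230/17]
R5 ← R5 − (19/17)·R2: [0, 0, 78/17, -77/17, 18/17, 2, -213/17]
R4 ← R4 + (163/31)·R3: [0, 0, 0, 965/31, 468/31, 2, 3363/31]
R5 ← R5 − (78/31)·R3: [0, 0, 0, -535/31, -192/31, 2, -1797/31]
R5 ← R5 + (107/193)·R4: [0, 0, 0, 0, 420/193, 600/193, 420/193]
The echelon form has 5 nonzero rows, and every pivot lies in the first 6 columns, so rank(B) = rank([B|b]) = 5.
The system is consistent.
Free variables = (unknowns) − (rank) = 6 − 5 = 1.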